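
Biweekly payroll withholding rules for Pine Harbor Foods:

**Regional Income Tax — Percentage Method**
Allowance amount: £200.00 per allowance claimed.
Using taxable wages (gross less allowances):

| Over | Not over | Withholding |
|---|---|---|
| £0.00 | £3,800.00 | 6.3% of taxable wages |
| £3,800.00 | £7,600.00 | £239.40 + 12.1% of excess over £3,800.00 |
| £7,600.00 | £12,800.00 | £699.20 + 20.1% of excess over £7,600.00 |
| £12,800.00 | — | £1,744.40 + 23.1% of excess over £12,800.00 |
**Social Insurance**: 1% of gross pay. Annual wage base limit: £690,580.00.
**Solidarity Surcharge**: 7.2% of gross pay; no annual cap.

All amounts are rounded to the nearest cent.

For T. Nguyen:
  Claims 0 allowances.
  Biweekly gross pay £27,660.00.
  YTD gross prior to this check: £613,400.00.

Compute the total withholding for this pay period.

Regional Income Tax: taxable = £27,660.00
  £1,744.40 + 23.1% × (£27,660.00 − £12,800.00) = £1,744.40 + 23.1% × £14,860.00 = £5,177.06
Social Insurance: 1% × £27,660.00 = £276.60
Solidarity Surcharge: 7.2% × £27,660.00 = £1,991.52
Total: £5,177.06 + £276.60 + £1,991.52 = £7,445.18

£7,445.18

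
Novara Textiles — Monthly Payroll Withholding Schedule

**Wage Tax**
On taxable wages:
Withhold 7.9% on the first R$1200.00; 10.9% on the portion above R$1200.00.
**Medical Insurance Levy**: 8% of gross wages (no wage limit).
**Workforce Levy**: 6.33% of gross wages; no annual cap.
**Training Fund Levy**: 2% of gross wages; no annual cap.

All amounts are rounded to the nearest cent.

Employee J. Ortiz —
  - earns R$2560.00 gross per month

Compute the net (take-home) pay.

R$1898.91

Wage Tax: taxable = R$2560.00
  R$94.80 + 10.9% × (R$2560.00 − R$1200.00) = R$94.80 + 10.9% × R$1360.00 = R$243.04
Medical Insurance Levy: 8% × R$2560.00 = R$204.80
Workforce Levy: 6.33% × R$2560.00 = R$162.05
Training Fund Levy: 2% × R$2560.00 = R$51.20
Total withheld: R$243.04 + R$204.80 + R$162.05 + R$51.20 = R$661.09
Net pay: R$2560.00 − R$661.09 = R$1898.91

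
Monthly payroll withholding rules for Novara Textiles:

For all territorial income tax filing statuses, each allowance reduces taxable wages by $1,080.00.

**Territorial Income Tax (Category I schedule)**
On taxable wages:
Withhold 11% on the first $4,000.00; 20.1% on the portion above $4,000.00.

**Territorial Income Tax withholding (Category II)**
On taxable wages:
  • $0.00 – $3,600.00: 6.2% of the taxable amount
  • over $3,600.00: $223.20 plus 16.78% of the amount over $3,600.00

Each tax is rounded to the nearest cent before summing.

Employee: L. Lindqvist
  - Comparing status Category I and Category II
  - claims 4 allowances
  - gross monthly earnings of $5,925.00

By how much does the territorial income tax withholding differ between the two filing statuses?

$77.04

Territorial Income Tax (Category I): taxable = $5,925.00 − 4×$1,080.00 = $1,605.00
  11% × $1,605.00 = $176.55
Territorial Income Tax (Category II): taxable = $5,925.00 − 4×$1,080.00 = $1,605.00
  6.2% × $1,605.00 = $99.51
Difference: |$176.55 − $99.51| = $77.04 (higher under Category I)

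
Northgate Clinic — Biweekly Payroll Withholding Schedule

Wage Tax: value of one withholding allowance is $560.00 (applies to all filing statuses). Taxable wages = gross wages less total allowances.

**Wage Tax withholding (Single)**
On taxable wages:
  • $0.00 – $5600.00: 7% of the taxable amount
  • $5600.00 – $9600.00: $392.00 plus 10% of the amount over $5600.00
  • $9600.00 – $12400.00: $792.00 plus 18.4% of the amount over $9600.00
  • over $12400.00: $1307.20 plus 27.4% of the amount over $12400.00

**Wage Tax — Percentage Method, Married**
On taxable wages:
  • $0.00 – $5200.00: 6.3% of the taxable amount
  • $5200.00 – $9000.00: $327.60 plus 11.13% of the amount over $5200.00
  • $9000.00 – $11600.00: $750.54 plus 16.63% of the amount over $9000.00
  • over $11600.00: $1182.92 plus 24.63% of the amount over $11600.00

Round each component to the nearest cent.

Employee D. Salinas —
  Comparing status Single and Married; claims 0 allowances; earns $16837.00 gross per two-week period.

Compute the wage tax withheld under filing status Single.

$2522.94

Wage Tax (Single): taxable = $16837.00
  $1307.20 + 27.4% × ($16837.00 − $12400.00) = $1307.20 + 27.4% × $4437.00 = $2522.94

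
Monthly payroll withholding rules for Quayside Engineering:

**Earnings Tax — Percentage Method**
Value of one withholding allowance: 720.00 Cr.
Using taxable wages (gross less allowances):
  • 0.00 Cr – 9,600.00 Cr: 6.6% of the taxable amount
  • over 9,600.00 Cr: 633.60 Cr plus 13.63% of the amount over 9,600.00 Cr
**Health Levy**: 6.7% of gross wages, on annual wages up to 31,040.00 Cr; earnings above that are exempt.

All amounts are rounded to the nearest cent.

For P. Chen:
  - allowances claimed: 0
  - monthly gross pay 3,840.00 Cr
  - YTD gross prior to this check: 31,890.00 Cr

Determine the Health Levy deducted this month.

0.00 Cr

Health Levy: YTD 31,890.00 Cr ≥ cap 31,040.00 Cr → 0.00 Cr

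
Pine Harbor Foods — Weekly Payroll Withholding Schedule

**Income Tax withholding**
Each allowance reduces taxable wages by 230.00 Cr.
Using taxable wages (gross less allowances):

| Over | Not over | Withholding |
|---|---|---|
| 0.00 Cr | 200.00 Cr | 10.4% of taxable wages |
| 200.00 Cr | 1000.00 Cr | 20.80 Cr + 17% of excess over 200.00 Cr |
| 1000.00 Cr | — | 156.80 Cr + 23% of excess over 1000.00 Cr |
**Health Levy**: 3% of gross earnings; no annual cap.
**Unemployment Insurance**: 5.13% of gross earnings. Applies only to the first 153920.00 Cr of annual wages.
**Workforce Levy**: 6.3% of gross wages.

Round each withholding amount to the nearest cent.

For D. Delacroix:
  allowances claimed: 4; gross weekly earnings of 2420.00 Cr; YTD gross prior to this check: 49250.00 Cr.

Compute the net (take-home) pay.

1798.99 Cr

Income Tax: taxable = 2420.00 Cr − 4×230.00 Cr = 1500.00 Cr
  156.80 Cr + 23% × (1500.00 Cr − 1000.00 Cr) = 156.80 Cr + 23% × 500.00 Cr = 271.80 Cr
Health Levy: 3% × 2420.00 Cr = 72.60 Cr
Unemployment Insurance: 5.13% × 2420.00 Cr = 124.15 Cr
Workforce Levy: 6.3% × 2420.00 Cr = 152.46 Cr
Total withheld: 271.80 Cr + 72.60 Cr + 124.15 Cr + 152.46 Cr = 621.01 Cr
Net pay: 2420.00 Cr − 621.01 Cr = 1798.99 Cr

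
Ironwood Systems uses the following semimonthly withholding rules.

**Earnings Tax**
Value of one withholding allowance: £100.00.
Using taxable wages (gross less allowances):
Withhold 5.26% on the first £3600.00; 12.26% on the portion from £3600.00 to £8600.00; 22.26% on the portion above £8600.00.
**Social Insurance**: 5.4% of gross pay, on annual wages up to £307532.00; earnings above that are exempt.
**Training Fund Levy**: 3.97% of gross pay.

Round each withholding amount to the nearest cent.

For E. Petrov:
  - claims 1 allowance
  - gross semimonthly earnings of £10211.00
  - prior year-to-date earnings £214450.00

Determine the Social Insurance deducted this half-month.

Social Insurance: 5.4% × £10211.00 = £551.39

£551.39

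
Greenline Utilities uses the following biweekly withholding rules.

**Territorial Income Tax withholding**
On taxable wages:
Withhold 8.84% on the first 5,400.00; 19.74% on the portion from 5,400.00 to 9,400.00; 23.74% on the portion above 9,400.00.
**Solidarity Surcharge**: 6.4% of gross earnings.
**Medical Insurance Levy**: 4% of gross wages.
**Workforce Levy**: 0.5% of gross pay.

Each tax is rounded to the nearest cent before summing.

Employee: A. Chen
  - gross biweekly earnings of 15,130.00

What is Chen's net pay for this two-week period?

Territorial Income Tax: taxable = 15,130.00
  1,266.96 + 23.74% × (15,130.00 − 9,400.00) = 1,266.96 + 23.74% × 5,730.00 = 2,627.26
Solidarity Surcharge: 6.4% × 15,130.00 = 968.32
Medical Insurance Levy: 4% × 15,130.00 = 605.20
Workforce Levy: 0.5% × 15,130.00 = 75.65
Total withheld: 2,627.26 + 968.32 + 605.20 + 75.65 = 4,276.43
Net pay: 15,130.00 − 4,276.43 = 10,853.57

10,853.57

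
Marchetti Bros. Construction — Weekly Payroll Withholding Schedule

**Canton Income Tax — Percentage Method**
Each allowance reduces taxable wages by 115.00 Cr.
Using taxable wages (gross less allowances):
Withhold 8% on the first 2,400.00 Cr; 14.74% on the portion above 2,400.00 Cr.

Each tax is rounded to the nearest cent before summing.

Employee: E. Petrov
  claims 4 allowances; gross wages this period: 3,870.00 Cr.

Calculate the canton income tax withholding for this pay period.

Canton Income Tax: taxable = 3,870.00 Cr − 4×115.00 Cr = 3,410.00 Cr
  192.00 Cr + 14.74% × (3,410.00 Cr − 2,400.00 Cr) = 192.00 Cr + 14.74% × 1,010.00 Cr = 340.87 Cr

340.87 Cr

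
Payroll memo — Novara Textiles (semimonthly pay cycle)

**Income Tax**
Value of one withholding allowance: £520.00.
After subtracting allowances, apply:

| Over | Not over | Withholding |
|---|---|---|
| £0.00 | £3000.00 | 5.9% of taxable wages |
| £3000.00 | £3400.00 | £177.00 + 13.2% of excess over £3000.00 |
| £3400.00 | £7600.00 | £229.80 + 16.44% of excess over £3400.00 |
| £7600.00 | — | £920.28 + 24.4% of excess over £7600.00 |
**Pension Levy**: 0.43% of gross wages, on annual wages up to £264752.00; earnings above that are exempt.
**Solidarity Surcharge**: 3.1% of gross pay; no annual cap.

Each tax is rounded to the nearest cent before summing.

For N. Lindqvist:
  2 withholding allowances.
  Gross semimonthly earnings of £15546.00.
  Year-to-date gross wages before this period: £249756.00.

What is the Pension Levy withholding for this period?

Pension Levy: cap £264752.00 − YTD £249756.00 = £14996.00 subject; 0.43% × £14996.00 = £64.48

£64.48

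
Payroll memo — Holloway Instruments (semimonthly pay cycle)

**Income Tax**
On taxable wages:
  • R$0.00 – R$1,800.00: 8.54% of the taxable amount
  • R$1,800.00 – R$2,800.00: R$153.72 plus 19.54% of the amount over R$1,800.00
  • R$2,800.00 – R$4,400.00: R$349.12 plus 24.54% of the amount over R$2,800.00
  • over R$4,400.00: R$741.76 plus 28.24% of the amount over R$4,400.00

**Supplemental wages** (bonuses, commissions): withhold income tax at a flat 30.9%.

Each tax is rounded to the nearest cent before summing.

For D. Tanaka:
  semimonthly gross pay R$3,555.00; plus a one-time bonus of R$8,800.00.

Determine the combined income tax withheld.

R$3,253.60

Income Tax: taxable = R$3,555.00
  R$349.12 + 24.54% × (R$3,555.00 − R$2,800.00) = R$349.12 + 24.54% × R$755.00 = R$534.40
Supplemental (30.9% flat on bonus): 30.9% × R$8,800.00 = R$2,719.20
Total income tax: R$534.40 + R$2,719.20 = R$3,253.60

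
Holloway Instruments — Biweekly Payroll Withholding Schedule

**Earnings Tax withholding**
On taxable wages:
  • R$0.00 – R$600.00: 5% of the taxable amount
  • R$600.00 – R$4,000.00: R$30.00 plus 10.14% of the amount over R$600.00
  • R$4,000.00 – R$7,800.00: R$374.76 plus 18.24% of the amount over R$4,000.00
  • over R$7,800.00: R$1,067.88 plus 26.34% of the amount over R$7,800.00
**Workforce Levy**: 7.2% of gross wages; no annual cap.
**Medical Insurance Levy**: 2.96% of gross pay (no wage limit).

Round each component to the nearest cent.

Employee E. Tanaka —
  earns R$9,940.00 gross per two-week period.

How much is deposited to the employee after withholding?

Earnings Tax: taxable = R$9,940.00
  R$1,067.88 + 26.34% × (R$9,940.00 − R$7,800.00) = R$1,067.88 + 26.34% × R$2,140.00 = R$1,631.56
Workforce Levy: 7.2% × R$9,940.00 = R$715.68
Medical Insurance Levy: 2.96% × R$9,940.00 = R$294.22
Total withheld: R$1,631.56 + R$715.68 + R$294.22 = R$2,641.46
Net pay: R$9,940.00 − R$2,641.46 = R$7,298.54

R$7,298.54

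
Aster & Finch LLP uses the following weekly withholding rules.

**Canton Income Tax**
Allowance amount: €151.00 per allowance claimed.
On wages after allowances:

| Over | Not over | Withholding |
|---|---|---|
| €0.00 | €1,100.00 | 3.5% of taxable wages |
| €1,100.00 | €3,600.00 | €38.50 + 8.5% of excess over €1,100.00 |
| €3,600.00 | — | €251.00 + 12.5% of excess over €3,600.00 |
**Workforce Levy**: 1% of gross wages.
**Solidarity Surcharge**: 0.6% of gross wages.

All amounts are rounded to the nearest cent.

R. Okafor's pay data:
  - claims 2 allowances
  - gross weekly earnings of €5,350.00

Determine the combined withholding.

€517.60

Canton Income Tax: taxable = €5,350.00 − 2×€151.00 = €5,048.00
  €251.00 + 12.5% × (€5,048.00 − €3,600.00) = €251.00 + 12.5% × €1,448.00 = €432.00
Workforce Levy: 1% × €5,350.00 = €53.50
Solidarity Surcharge: 0.6% × €5,350.00 = €32.10
Total: €432.00 + €53.50 + €32.10 = €517.60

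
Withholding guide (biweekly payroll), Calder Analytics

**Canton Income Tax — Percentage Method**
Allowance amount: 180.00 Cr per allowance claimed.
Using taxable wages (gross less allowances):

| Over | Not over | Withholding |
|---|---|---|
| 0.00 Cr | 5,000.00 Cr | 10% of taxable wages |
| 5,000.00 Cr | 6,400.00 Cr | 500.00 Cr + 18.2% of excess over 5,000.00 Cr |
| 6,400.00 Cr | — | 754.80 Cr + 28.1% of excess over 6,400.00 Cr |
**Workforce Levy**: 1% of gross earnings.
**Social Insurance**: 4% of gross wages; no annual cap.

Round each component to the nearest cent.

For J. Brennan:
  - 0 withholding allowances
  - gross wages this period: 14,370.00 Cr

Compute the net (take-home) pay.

Canton Income Tax: taxable = 14,370.00 Cr
  754.80 Cr + 28.1% × (14,370.00 Cr − 6,400.00 Cr) = 754.80 Cr + 28.1% × 7,970.00 Cr = 2,994.37 Cr
Workforce Levy: 1% × 14,370.00 Cr = 143.70 Cr
Social Insurance: 4% × 14,370.00 Cr = 574.80 Cr
Total withheld: 2,994.37 Cr + 143.70 Cr + 574.80 Cr = 3,712.87 Cr
Net pay: 14,370.00 Cr − 3,712.87 Cr = 10,657.13 Cr

10,657.13 Cr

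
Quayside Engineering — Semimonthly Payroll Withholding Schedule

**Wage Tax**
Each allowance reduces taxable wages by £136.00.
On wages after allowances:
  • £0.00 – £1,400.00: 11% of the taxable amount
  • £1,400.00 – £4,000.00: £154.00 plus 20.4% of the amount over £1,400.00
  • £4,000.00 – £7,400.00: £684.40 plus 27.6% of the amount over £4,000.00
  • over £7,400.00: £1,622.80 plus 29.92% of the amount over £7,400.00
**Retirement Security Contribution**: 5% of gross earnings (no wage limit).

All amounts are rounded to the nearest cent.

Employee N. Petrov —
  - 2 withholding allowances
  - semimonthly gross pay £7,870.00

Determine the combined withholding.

£2,075.54

Wage Tax: taxable = £7,870.00 − 2×£136.00 = £7,598.00
  £1,622.80 + 29.92% × (£7,598.00 − £7,400.00) = £1,622.80 + 29.92% × £198.00 = £1,682.04
Retirement Security Contribution: 5% × £7,870.00 = £393.50
Total: £1,682.04 + £393.50 = £2,075.54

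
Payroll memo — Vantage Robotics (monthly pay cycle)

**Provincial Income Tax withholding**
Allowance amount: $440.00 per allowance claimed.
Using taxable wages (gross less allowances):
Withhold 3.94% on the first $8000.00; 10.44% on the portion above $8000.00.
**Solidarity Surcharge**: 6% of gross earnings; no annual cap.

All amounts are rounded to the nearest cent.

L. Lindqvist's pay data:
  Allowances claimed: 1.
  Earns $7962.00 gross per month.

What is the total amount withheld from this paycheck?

$774.09

Provincial Income Tax: taxable = $7962.00 − 1×$440.00 = $7522.00
  3.94% × $7522.00 = $296.37
Solidarity Surcharge: 6% × $7962.00 = $477.72
Total: $296.37 + $477.72 = $774.09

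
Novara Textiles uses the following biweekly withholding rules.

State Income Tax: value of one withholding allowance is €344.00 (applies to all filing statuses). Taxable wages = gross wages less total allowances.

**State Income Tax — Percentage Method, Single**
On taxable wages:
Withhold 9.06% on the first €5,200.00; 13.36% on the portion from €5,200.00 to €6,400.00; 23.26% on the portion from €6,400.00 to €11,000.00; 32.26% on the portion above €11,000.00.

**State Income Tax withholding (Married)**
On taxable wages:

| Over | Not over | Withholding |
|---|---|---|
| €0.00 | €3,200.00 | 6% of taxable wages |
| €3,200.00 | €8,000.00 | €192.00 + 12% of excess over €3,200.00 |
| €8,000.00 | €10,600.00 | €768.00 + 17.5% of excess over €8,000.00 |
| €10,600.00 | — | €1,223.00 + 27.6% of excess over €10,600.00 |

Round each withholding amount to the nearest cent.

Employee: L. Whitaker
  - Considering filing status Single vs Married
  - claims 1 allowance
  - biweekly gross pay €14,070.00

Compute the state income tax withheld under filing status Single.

€2,580.81

State Income Tax (Single): taxable = €14,070.00 − 1×€344.00 = €13,726.00
  €1,701.40 + 32.26% × (€13,726.00 − €11,000.00) = €1,701.40 + 32.26% × €2,726.00 = €2,580.81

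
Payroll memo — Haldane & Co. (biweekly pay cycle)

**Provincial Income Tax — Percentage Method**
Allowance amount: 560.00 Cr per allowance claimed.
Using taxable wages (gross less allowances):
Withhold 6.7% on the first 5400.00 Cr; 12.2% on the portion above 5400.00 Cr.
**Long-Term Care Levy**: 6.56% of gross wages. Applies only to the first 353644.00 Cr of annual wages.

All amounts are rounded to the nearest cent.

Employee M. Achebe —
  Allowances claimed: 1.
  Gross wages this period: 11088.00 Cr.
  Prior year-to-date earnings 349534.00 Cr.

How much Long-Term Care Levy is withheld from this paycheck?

269.62 Cr

Long-Term Care Levy: cap 353644.00 Cr − YTD 349534.00 Cr = 4110.00 Cr subject; 6.56% × 4110.00 Cr = 269.62 Cr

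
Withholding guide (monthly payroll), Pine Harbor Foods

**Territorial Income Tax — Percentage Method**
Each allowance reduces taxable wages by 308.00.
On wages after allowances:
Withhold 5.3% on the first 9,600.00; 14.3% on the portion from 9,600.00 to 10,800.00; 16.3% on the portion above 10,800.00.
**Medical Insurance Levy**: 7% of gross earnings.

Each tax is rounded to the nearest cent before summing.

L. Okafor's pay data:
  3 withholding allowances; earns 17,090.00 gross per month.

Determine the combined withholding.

2,751.36

Territorial Income Tax: taxable = 17,090.00 − 3×308.00 = 16,166.00
  680.40 + 16.3% × (16,166.00 − 10,800.00) = 680.40 + 16.3% × 5,366.00 = 1,555.06
Medical Insurance Levy: 7% × 17,090.00 = 1,196.30
Total: 1,555.06 + 1,196.30 = 2,751.36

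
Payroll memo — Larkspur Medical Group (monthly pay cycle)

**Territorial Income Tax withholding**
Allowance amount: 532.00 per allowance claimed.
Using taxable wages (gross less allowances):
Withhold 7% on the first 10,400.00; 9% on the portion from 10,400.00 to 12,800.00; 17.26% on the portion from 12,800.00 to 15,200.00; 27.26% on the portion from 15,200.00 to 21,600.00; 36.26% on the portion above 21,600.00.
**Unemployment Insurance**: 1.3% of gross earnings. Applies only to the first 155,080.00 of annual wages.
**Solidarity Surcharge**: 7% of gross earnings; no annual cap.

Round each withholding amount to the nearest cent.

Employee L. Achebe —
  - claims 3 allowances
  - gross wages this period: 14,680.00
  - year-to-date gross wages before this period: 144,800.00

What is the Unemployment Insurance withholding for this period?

133.64

Unemployment Insurance: cap 155,080.00 − YTD 144,800.00 = 10,280.00 subject; 1.3% × 10,280.00 = 133.64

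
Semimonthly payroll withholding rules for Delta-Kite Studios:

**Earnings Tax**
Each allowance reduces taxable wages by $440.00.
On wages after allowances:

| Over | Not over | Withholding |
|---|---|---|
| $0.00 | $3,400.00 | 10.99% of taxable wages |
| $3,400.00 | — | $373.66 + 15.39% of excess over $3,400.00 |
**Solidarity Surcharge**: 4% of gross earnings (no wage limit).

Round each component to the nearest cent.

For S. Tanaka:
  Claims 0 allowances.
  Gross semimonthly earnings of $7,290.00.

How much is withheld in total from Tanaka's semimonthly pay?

Earnings Tax: taxable = $7,290.00
  $373.66 + 15.39% × ($7,290.00 − $3,400.00) = $373.66 + 15.39% × $3,890.00 = $972.33
Solidarity Surcharge: 4% × $7,290.00 = $291.60
Total: $972.33 + $291.60 = $1,263.93

$1,263.93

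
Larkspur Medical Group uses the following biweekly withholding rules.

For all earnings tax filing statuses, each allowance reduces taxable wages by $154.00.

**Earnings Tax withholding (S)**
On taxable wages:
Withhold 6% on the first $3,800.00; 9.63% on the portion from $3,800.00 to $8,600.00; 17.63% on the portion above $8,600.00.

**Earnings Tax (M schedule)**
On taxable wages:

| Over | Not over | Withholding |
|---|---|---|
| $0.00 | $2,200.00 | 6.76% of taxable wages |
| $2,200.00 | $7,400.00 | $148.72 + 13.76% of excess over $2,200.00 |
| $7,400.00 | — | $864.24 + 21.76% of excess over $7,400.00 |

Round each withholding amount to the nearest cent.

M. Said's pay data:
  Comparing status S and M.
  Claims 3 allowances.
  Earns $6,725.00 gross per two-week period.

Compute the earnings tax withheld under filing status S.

$465.19

Earnings Tax (S): taxable = $6,725.00 − 3×$154.00 = $6,263.00
  $228.00 + 9.63% × ($6,263.00 − $3,800.00) = $228.00 + 9.63% × $2,463.00 = $465.19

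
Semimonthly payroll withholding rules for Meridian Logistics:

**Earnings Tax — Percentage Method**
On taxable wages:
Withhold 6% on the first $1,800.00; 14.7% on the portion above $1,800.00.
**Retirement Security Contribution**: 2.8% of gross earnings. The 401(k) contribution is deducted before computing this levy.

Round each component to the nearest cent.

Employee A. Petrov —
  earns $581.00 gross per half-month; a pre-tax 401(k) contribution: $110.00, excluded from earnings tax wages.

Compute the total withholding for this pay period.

$41.45

Earnings Tax: taxable = $581.00 − $110.00 = $471.00
  6% × $471.00 = $28.26
Retirement Security Contribution: 2.8% × $471.00 = $13.19
Total: $28.26 + $13.19 = $41.45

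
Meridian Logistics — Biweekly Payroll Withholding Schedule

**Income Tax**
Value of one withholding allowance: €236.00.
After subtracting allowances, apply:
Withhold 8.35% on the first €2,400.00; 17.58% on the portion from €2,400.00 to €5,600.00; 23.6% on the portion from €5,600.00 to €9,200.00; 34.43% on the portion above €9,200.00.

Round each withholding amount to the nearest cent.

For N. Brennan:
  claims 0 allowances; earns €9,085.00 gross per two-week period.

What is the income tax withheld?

€1,585.42

Income Tax: taxable = €9,085.00
  €762.96 + 23.6% × (€9,085.00 − €5,600.00) = €762.96 + 23.6% × €3,485.00 = €1,585.42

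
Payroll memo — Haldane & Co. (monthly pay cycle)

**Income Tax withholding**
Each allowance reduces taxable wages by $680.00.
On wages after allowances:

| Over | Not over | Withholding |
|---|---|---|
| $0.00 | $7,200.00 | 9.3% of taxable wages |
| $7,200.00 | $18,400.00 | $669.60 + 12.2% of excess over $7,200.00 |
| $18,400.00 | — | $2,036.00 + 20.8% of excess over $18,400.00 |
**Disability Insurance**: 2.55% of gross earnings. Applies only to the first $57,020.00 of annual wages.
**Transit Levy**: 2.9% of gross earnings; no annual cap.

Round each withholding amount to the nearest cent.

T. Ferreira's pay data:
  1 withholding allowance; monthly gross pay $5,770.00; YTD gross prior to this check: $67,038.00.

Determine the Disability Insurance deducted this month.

Disability Insurance: YTD $67,038.00 ≥ cap $57,020.00 → $0.00

$0.00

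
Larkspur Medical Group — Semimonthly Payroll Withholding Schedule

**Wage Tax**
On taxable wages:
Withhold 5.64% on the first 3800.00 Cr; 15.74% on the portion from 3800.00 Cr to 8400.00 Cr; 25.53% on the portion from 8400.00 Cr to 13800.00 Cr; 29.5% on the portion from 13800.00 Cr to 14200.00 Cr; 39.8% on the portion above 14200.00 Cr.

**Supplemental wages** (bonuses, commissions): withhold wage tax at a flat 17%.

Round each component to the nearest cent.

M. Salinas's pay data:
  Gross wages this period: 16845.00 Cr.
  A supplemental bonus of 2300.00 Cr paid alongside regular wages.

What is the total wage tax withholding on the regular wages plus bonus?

Wage Tax: taxable = 16845.00 Cr
  2434.98 Cr + 39.8% × (16845.00 Cr − 14200.00 Cr) = 2434.98 Cr + 39.8% × 2645.00 Cr = 3487.69 Cr
Supplemental (17% flat on bonus): 17% × 2300.00 Cr = 391.00 Cr
Total wage tax: 3487.69 Cr + 391.00 Cr = 3878.69 Cr

3878.69 Cr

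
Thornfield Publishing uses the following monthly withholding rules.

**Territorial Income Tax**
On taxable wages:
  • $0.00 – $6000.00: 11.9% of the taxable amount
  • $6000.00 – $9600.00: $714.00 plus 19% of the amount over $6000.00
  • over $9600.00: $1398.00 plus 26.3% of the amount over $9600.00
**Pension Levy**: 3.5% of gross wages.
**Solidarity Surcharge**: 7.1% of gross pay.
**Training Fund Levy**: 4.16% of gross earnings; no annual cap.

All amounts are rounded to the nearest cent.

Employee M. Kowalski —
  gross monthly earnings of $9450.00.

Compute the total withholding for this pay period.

Territorial Income Tax: taxable = $9450.00
  $714.00 + 19% × ($9450.00 − $6000.00) = $714.00 + 19% × $3450.00 = $1369.50
Pension Levy: 3.5% × $9450.00 = $330.75
Solidarity Surcharge: 7.1% × $9450.00 = $670.95
Training Fund Levy: 4.16% × $9450.00 = $393.12
Total: $1369.50 + $330.75 + $670.95 + $393.12 = $2764.32

$2764.32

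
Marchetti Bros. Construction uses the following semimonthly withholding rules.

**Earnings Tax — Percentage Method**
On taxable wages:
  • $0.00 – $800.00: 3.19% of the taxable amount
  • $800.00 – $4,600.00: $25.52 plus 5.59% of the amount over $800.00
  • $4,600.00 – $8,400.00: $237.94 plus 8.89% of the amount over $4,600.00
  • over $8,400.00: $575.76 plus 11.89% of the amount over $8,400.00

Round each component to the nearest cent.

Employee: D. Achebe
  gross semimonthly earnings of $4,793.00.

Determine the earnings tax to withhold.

$255.10

Earnings Tax: taxable = $4,793.00
  $237.94 + 8.89% × ($4,793.00 − $4,600.00) = $237.94 + 8.89% × $193.00 = $255.10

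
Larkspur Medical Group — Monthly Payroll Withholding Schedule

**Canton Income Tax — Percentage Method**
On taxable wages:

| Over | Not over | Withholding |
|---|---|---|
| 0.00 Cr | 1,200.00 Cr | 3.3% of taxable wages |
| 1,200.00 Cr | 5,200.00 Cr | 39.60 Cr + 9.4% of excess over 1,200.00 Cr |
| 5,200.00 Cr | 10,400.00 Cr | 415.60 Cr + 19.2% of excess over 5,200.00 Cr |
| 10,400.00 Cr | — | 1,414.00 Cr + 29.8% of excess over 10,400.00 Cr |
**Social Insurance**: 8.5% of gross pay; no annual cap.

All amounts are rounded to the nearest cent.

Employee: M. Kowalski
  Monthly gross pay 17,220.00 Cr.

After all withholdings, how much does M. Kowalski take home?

Canton Income Tax: taxable = 17,220.00 Cr
  1,414.00 Cr + 29.8% × (17,220.00 Cr − 10,400.00 Cr) = 1,414.00 Cr + 29.8% × 6,820.00 Cr = 3,446.36 Cr
Social Insurance: 8.5% × 17,220.00 Cr = 1,463.70 Cr
Total withheld: 3,446.36 Cr + 1,463.70 Cr = 4,910.06 Cr
Net pay: 17,220.00 Cr − 4,910.06 Cr = 12,309.94 Cr

12,309.94 Cr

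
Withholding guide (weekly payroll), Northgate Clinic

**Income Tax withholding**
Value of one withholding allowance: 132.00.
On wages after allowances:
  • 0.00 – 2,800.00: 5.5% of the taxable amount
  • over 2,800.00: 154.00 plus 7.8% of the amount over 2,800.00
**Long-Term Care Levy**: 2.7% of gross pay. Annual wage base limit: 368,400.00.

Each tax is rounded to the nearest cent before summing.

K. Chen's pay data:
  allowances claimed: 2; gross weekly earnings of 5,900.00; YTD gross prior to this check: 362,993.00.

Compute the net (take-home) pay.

5,378.80

Income Tax: taxable = 5,900.00 − 2×132.00 = 5,636.00
  154.00 + 7.8% × (5,636.00 − 2,800.00) = 154.00 + 7.8% × 2,836.00 = 375.21
Long-Term Care Levy: cap 368,400.00 − YTD 362,993.00 = 5,407.00 subject; 2.7% × 5,407.00 = 145.99
Total withheld: 375.21 + 145.99 = 521.20
Net pay: 5,900.00 − 521.20 = 5,378.80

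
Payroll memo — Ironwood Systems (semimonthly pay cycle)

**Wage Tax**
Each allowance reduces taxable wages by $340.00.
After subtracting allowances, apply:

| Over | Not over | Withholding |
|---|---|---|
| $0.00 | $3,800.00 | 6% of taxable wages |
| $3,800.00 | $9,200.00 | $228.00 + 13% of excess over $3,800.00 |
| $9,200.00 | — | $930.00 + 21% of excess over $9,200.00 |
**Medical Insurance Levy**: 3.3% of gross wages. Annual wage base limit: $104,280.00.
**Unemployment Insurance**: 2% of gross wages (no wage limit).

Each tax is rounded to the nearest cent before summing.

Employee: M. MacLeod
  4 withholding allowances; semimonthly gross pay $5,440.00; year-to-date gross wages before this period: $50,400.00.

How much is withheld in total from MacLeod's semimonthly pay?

Wage Tax: taxable = $5,440.00 − 4×$340.00 = $4,080.00
  $228.00 + 13% × ($4,080.00 − $3,800.00) = $228.00 + 13% × $280.00 = $264.40
Medical Insurance Levy: 3.3% × $5,440.00 = $179.52
Unemployment Insurance: 2% × $5,440.00 = $108.80
Total: $264.40 + $179.52 + $108.80 = $552.72

$552.72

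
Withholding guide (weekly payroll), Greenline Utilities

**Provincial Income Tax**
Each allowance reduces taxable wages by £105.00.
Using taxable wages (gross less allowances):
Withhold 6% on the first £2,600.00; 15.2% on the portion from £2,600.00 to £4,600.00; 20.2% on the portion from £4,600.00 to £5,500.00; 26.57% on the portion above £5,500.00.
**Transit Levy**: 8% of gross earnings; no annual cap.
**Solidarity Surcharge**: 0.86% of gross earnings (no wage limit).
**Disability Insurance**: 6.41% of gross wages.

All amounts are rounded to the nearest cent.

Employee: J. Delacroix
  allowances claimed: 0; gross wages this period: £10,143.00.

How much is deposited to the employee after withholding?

£6,718.71

Provincial Income Tax: taxable = £10,143.00
  £641.80 + 26.57% × (£10,143.00 − £5,500.00) = £641.80 + 26.57% × £4,643.00 = £1,875.45
Transit Levy: 8% × £10,143.00 = £811.44
Solidarity Surcharge: 0.86% × £10,143.00 = £87.23
Disability Insurance: 6.41% × £10,143.00 = £650.17
Total withheld: £1,875.45 + £811.44 + £87.23 + £650.17 = £3,424.29
Net pay: £10,143.00 − £3,424.29 = £6,718.71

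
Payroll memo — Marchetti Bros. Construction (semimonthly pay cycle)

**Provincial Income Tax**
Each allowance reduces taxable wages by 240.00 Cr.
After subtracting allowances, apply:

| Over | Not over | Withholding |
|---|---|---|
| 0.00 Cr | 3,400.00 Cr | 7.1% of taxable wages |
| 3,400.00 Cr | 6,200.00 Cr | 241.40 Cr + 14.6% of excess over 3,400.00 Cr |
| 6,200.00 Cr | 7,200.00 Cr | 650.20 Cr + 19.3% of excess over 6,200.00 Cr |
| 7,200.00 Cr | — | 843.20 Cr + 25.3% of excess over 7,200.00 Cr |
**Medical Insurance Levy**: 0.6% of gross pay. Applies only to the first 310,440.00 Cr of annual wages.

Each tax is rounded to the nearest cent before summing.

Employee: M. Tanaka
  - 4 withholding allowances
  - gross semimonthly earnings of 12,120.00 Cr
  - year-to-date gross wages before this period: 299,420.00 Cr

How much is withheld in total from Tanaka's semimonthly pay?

1,911.20 Cr

Provincial Income Tax: taxable = 12,120.00 Cr − 4×240.00 Cr = 11,160.00 Cr
  843.20 Cr + 25.3% × (11,160.00 Cr − 7,200.00 Cr) = 843.20 Cr + 25.3% × 3,960.00 Cr = 1,845.08 Cr
Medical Insurance Levy: cap 310,440.00 Cr − YTD 299,420.00 Cr = 11,020.00 Cr subject; 0.6% × 11,020.00 Cr = 66.12 Cr
Total: 1,845.08 Cr + 66.12 Cr = 1,911.20 Cr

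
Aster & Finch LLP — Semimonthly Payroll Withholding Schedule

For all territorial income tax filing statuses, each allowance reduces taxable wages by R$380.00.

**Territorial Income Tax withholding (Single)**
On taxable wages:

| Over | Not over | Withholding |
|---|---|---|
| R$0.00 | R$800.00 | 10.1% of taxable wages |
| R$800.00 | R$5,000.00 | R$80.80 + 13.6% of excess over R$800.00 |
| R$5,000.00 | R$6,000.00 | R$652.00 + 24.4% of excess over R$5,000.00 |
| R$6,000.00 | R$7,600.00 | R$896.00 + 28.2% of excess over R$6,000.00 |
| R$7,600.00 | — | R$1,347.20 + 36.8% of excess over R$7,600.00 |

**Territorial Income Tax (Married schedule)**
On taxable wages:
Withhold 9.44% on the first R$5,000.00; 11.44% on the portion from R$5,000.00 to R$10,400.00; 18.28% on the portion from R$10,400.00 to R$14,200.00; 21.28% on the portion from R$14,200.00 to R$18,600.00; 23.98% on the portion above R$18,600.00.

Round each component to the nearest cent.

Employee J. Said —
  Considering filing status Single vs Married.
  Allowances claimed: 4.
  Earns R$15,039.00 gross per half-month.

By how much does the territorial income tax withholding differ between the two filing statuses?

Territorial Income Tax (Single): taxable = R$15,039.00 − 4×R$380.00 = R$13,519.00
  R$1,347.20 + 36.8% × (R$13,519.00 − R$7,600.00) = R$1,347.20 + 36.8% × R$5,919.00 = R$3,525.39
Territorial Income Tax (Married): taxable = R$15,039.00 − 4×R$380.00 = R$13,519.00
  R$1,089.76 + 18.28% × (R$13,519.00 − R$10,400.00) = R$1,089.76 + 18.28% × R$3,119.00 = R$1,659.91
Difference: |R$3,525.39 − R$1,659.91| = R$1,865.48 (higher under Single)

R$1,865.48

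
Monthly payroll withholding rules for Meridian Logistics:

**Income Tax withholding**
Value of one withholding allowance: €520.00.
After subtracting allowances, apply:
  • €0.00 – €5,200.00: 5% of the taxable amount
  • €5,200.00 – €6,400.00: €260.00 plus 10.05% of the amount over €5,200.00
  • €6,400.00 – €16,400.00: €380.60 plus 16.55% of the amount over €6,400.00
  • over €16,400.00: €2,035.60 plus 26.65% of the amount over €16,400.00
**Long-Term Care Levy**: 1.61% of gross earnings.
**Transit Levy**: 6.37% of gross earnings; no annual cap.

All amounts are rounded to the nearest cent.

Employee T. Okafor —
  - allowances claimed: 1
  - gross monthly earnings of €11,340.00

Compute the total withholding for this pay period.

€2,017.04

Income Tax: taxable = €11,340.00 − 1×€520.00 = €10,820.00
  €380.60 + 16.55% × (€10,820.00 − €6,400.00) = €380.60 + 16.55% × €4,420.00 = €1,112.11
Long-Term Care Levy: 1.61% × €11,340.00 = €182.57
Transit Levy: 6.37% × €11,340.00 = €722.36
Total: €1,112.11 + €182.57 + €722.36 = €2,017.04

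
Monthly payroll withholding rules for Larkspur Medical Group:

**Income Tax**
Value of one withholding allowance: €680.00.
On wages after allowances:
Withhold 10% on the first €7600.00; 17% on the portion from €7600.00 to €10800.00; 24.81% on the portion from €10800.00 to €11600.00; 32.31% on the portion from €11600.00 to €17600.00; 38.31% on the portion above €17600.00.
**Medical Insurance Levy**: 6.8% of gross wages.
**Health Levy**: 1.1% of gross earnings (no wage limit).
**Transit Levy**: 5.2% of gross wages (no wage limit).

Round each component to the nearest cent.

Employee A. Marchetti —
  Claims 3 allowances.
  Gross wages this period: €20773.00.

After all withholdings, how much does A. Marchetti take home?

€14176.61

Income Tax: taxable = €20773.00 − 3×€680.00 = €18733.00
  €3441.08 + 38.31% × (€18733.00 − €17600.00) = €3441.08 + 38.31% × €1133.00 = €3875.13
Medical Insurance Levy: 6.8% × €20773.00 = €1412.56
Health Levy: 1.1% × €20773.00 = €228.50
Transit Levy: 5.2% × €20773.00 = €1080.20
Total withheld: €3875.13 + €1412.56 + €228.50 + €1080.20 = €6596.39
Net pay: €20773.00 − €6596.39 = €14176.61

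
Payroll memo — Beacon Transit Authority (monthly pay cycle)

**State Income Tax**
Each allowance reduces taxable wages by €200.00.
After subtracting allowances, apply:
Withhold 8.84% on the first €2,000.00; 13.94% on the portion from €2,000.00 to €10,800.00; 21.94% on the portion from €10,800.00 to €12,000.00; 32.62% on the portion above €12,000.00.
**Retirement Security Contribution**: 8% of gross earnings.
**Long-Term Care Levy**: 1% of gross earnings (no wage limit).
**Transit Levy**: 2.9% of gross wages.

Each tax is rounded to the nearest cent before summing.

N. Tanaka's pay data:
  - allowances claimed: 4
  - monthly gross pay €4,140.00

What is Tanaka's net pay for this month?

State Income Tax: taxable = €4,140.00 − 4×€200.00 = €3,340.00
  €176.80 + 13.94% × (€3,340.00 − €2,000.00) = €176.80 + 13.94% × €1,340.00 = €363.60
Retirement Security Contribution: 8% × €4,140.00 = €331.20
Long-Term Care Levy: 1% × €4,140.00 = €41.40
Transit Levy: 2.9% × €4,140.00 = €120.06
Total withheld: €363.60 + €331.20 + €41.40 + €120.06 = €856.26
Net pay: €4,140.00 − €856.26 = €3,283.74

€3,283.74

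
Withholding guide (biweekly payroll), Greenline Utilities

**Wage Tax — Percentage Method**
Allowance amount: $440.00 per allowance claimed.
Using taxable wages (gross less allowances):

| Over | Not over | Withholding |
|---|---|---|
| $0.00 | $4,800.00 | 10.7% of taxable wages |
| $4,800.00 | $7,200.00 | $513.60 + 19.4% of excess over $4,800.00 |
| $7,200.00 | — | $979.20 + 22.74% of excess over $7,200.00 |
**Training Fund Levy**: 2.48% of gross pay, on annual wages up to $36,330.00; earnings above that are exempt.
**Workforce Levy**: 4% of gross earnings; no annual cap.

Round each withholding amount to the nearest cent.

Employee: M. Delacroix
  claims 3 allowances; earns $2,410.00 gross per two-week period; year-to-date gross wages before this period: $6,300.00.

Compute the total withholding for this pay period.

Wage Tax: taxable = $2,410.00 − 3×$440.00 = $1,090.00
  10.7% × $1,090.00 = $116.63
Training Fund Levy: 2.48% × $2,410.00 = $59.77
Workforce Levy: 4% × $2,410.00 = $96.40
Total: $116.63 + $59.77 + $96.40 = $272.80

$272.80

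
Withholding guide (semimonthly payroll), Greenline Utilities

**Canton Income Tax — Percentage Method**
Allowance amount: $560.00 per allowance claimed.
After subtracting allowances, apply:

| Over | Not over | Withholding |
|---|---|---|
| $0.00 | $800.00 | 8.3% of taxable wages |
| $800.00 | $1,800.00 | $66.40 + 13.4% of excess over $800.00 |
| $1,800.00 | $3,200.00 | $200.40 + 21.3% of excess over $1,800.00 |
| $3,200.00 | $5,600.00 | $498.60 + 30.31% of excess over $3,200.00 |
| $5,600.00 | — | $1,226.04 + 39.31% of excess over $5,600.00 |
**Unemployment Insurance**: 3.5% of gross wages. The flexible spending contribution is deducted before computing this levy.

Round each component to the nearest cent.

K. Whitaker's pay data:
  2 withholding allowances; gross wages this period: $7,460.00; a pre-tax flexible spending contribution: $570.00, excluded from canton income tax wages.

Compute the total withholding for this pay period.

$1,534.02

Canton Income Tax: taxable = $7,460.00 − $570.00 − 2×$560.00 = $5,770.00
  $1,226.04 + 39.31% × ($5,770.00 − $5,600.00) = $1,226.04 + 39.31% × $170.00 = $1,292.87
Unemployment Insurance: 3.5% × $6,890.00 = $241.15
Total: $1,292.87 + $241.15 = $1,534.02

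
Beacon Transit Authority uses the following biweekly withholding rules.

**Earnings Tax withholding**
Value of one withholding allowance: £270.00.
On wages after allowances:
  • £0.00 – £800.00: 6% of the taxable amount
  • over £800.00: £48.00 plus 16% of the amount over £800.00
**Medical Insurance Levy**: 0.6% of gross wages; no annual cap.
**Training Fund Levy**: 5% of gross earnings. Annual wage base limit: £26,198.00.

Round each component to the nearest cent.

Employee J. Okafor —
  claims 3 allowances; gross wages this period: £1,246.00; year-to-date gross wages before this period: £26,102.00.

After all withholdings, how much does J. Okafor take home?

£1,207.56

Earnings Tax: taxable = £1,246.00 − 3×£270.00 = £436.00
  6% × £436.00 = £26.16
Medical Insurance Levy: 0.6% × £1,246.00 = £7.48
Training Fund Levy: cap £26,198.00 − YTD £26,102.00 = £96.00 subject; 5% × £96.00 = £4.80
Total withheld: £26.16 + £7.48 + £4.80 = £38.44
Net pay: £1,246.00 − £38.44 = £1,207.56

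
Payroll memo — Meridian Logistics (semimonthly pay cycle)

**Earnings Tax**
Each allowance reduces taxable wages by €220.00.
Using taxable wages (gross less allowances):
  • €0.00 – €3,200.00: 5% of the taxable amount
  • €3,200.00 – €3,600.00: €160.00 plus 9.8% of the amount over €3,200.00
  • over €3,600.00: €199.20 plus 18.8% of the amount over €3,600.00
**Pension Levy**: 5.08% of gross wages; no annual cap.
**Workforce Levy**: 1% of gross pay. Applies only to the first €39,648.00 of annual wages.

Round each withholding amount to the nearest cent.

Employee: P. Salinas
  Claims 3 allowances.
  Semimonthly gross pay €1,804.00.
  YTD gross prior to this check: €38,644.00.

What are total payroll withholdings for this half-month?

€158.88

Earnings Tax: taxable = €1,804.00 − 3×€220.00 = €1,144.00
  5% × €1,144.00 = €57.20
Pension Levy: 5.08% × €1,804.00 = €91.64
Workforce Levy: cap €39,648.00 − YTD €38,644.00 = €1,004.00 subject; 1% × €1,004.00 = €10.04
Total: €57.20 + €91.64 + €10.04 = €158.88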